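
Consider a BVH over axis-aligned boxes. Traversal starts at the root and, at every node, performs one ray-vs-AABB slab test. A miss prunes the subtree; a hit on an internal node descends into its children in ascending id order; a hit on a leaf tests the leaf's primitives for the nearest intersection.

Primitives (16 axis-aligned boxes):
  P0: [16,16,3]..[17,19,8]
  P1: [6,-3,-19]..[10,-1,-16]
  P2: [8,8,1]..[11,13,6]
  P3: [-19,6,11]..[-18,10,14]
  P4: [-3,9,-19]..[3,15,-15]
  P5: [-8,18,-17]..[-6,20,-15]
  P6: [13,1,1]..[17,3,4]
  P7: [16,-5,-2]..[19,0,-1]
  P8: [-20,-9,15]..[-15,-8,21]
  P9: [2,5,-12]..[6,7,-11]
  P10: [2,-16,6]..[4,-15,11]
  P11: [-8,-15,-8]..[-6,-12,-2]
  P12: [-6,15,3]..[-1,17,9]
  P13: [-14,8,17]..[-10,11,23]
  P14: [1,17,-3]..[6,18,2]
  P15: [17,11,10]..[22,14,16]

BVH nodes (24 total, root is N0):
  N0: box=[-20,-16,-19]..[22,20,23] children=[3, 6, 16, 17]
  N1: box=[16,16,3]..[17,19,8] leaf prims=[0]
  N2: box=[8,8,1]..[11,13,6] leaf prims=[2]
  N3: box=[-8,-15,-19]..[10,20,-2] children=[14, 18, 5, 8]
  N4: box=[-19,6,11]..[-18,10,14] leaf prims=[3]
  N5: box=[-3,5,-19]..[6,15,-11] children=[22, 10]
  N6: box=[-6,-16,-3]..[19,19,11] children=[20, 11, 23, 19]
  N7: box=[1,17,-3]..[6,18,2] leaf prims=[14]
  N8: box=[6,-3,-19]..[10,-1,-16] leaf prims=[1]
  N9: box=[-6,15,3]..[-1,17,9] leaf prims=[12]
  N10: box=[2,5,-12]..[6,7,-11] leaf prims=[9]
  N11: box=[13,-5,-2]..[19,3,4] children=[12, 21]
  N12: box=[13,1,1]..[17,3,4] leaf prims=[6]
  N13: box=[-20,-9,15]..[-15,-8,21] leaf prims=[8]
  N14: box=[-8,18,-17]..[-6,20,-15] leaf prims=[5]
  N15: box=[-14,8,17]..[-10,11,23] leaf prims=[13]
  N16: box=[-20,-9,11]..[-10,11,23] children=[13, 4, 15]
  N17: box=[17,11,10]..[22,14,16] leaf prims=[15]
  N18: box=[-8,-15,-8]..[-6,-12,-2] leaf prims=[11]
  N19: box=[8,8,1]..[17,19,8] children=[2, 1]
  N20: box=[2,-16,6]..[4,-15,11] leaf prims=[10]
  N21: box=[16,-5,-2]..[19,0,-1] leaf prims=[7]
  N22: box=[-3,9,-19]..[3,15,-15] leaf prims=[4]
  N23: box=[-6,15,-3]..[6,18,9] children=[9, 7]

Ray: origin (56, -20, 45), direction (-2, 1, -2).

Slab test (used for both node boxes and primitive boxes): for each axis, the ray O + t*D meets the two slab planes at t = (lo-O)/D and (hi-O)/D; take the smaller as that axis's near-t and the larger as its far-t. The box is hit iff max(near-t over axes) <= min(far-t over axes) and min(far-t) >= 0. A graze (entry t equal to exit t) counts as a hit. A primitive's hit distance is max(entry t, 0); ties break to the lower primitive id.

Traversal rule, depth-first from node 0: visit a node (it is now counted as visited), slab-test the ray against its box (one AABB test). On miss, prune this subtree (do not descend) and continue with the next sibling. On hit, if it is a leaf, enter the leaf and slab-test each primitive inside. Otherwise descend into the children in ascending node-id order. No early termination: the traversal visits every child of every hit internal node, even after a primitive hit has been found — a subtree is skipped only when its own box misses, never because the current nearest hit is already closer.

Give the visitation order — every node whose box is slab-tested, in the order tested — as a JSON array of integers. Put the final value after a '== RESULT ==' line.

Trace the traversal:
N0 x:[17,38] y:[4,40] z:[11,32] -> hit [17,32], descend [3, 6, 16, 17]
  N3 x:[23,32] y:[5,40] z:[47/2,32] -> hit [47/2,32], descend [5, 8, 14, 18]
    N5 x:[25,59/2] y:[25,35] z:[28,32] -> hit [28,59/2], descend [10, 22]
      N10 x:[25,27] y:[25,27] z:[28,57/2] -> miss, prune
      N22 x:[53/2,59/2] y:[29,35] z:[30,32] -> miss, prune
    N8 x:[23,25] y:[17,19] z:[61/2,32] -> miss, prune
    N14 x:[31,32] y:[38,40] z:[30,31] -> miss, prune
    N18 x:[31,32] y:[5,8] z:[47/2,53/2] -> miss, prune
  N6 x:[37/2,31] y:[4,39] z:[17,24] -> hit [37/2,24], descend [11, 19, 20, 23]
    N11 x:[37/2,43/2] y:[15,23] z:[41/2,47/2] -> hit [41/2,43/2], descend [12, 21]
      N12 x:[39/2,43/2] y:[21,23] z:[41/2,22] -> hit [21,43/2] leaf, test {P6@t=21}
      N21 x:[37/2,20] y:[15,20] z:[23,47/2] -> miss, prune
    N19 x:[39/2,24] y:[28,39] z:[37/2,22] -> miss, prune
    N20 x:[26,27] y:[4,5] z:[17,39/2] -> miss, prune
    N23 x:[25,31] y:[35,38] z:[18,24] -> miss, prune
  N16 x:[33,38] y:[11,31] z:[11,17] -> miss, prune
  N17 x:[17,39/2] y:[31,34] z:[29/2,35/2] -> miss, prune

17 AABB tests over nodes [0, 3, 5, 10, 22, 8, 14, 18, 6, 11, 12, 21, 19, 20, 23, 16, 17]; 1 leaf entered; closest P6.

== RESULT ==
[0, 3, 5, 10, 22, 8, 14, 18, 6, 11, 12, 21, 19, 20, 23, 16, 17]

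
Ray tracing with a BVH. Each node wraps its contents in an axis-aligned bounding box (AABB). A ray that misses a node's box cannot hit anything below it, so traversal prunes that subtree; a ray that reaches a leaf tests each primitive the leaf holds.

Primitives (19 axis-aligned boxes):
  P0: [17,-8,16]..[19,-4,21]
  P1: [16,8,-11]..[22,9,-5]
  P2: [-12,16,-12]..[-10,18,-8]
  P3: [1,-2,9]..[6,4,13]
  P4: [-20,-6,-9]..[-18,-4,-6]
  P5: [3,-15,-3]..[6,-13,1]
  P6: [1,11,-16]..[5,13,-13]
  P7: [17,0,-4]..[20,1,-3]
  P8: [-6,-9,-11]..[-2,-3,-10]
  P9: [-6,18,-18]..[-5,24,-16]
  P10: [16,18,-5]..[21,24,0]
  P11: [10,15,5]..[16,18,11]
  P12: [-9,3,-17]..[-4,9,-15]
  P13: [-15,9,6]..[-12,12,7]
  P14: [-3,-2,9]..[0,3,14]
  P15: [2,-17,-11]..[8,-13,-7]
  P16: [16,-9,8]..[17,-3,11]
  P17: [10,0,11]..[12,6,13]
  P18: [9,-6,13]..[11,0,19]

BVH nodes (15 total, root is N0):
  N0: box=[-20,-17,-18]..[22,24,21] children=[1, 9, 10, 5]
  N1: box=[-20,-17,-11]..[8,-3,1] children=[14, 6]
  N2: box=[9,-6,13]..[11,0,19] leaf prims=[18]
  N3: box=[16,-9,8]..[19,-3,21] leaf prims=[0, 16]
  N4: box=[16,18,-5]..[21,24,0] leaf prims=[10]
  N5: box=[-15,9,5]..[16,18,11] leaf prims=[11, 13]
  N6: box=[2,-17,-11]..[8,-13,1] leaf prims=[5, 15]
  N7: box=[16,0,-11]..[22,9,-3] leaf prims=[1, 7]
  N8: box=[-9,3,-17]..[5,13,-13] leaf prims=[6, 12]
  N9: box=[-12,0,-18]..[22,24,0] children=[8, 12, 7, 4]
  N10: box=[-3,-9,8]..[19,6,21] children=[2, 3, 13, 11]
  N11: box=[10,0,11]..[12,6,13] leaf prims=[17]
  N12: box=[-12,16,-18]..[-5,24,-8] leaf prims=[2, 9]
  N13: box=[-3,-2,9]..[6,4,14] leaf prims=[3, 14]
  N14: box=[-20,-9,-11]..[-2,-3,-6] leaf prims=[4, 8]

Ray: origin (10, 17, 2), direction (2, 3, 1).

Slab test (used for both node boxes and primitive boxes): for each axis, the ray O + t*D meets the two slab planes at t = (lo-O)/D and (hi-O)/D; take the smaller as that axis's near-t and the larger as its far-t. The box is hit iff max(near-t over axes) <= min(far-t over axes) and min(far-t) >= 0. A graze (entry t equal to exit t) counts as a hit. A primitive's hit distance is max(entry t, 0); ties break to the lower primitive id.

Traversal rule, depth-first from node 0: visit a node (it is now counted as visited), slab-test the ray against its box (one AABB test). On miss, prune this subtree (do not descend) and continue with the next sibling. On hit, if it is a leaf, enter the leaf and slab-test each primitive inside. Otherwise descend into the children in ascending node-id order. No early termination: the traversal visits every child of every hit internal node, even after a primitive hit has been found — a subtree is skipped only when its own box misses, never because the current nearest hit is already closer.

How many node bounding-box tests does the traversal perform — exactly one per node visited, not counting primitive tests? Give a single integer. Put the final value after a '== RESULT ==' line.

Trace the traversal:
N0 x:[-15,6] y:[-34/3,7/3] z:[-20,19] -> hit [-34/3,7/3], descend [1, 5, 9, 10]
  N1 x:[-15,-1] y:[-34/3,-20/3] z:[-13,-1] -> miss, prune
  N5 x:[-25/2,3] y:[-8/3,1/3] z:[3,9] -> miss, prune
  N9 x:[-11,6] y:[-17/3,7/3] z:[-20,-2] -> miss, prune
  N10 x:[-13/2,9/2] y:[-26/3,-11/3] z:[6,19] -> miss, prune

5 AABB tests over nodes [0, 1, 5, 9, 10]; 0 leaves entered; closest miss.

== RESULT ==
5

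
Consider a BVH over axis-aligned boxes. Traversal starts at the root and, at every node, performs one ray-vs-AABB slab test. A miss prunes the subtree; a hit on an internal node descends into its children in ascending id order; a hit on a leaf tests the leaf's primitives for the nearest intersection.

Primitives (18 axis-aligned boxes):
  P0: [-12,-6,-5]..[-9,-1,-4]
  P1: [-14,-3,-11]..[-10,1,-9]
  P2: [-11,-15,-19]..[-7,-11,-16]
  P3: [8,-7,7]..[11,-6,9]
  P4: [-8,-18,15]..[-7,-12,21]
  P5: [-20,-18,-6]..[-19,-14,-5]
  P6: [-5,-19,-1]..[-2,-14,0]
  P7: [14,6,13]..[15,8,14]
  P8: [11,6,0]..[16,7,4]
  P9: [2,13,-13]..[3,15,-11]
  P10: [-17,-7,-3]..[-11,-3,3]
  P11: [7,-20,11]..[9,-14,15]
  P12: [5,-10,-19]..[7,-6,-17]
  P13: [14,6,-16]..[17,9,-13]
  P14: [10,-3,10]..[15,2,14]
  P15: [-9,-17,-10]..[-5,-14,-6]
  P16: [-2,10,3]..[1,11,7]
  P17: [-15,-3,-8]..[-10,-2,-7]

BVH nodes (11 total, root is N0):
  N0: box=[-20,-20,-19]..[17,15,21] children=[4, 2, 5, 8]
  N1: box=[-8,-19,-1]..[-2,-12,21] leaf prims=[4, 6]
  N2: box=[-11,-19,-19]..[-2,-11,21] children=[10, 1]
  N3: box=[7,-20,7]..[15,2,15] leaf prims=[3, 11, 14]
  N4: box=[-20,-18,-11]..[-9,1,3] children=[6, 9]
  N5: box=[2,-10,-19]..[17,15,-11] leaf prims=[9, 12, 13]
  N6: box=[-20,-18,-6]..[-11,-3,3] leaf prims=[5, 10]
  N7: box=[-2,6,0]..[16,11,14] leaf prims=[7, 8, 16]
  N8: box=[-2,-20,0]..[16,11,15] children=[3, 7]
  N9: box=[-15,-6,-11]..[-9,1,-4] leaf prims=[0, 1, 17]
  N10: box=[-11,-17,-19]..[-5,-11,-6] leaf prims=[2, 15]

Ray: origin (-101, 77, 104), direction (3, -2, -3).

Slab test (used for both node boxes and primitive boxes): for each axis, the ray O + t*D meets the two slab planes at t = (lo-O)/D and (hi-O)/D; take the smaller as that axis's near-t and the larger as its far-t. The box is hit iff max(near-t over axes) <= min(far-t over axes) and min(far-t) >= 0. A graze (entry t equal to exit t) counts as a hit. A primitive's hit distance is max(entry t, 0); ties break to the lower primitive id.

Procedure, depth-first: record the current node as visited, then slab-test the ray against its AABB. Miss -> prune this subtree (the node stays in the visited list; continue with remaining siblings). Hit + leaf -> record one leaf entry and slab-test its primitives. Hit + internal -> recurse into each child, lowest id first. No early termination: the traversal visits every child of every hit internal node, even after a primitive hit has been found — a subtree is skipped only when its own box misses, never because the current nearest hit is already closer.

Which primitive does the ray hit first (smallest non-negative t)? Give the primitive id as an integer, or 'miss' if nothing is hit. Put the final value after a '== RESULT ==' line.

Trace the traversal:
N0 x:[27,118/3] y:[31,97/2] z:[83/3,41] -> hit [31,118/3], descend [2, 4, 5, 8]
  N2 x:[30,33] y:[44,48] z:[83/3,41] -> miss, prune
  N4 x:[27,92/3] y:[38,95/2] z:[101/3,115/3] -> miss, prune
  N5 x:[103/3,118/3] y:[31,87/2] z:[115/3,41] -> hit [115/3,118/3] leaf, test {P9(miss), P12(miss), P13(miss)}
  N8 x:[33,39] y:[33,97/2] z:[89/3,104/3] -> hit [33,104/3], descend [3, 7]
    N3 x:[36,116/3] y:[75/2,97/2] z:[89/3,97/3] -> miss, prune
    N7 x:[33,39] y:[33,71/2] z:[30,104/3] -> hit [33,104/3] leaf, test {P7(miss), P8(miss), P16@t=33}

7 AABB tests over nodes [0, 2, 4, 5, 8, 3, 7]; 2 leaves entered; closest P16.

== RESULT ==
16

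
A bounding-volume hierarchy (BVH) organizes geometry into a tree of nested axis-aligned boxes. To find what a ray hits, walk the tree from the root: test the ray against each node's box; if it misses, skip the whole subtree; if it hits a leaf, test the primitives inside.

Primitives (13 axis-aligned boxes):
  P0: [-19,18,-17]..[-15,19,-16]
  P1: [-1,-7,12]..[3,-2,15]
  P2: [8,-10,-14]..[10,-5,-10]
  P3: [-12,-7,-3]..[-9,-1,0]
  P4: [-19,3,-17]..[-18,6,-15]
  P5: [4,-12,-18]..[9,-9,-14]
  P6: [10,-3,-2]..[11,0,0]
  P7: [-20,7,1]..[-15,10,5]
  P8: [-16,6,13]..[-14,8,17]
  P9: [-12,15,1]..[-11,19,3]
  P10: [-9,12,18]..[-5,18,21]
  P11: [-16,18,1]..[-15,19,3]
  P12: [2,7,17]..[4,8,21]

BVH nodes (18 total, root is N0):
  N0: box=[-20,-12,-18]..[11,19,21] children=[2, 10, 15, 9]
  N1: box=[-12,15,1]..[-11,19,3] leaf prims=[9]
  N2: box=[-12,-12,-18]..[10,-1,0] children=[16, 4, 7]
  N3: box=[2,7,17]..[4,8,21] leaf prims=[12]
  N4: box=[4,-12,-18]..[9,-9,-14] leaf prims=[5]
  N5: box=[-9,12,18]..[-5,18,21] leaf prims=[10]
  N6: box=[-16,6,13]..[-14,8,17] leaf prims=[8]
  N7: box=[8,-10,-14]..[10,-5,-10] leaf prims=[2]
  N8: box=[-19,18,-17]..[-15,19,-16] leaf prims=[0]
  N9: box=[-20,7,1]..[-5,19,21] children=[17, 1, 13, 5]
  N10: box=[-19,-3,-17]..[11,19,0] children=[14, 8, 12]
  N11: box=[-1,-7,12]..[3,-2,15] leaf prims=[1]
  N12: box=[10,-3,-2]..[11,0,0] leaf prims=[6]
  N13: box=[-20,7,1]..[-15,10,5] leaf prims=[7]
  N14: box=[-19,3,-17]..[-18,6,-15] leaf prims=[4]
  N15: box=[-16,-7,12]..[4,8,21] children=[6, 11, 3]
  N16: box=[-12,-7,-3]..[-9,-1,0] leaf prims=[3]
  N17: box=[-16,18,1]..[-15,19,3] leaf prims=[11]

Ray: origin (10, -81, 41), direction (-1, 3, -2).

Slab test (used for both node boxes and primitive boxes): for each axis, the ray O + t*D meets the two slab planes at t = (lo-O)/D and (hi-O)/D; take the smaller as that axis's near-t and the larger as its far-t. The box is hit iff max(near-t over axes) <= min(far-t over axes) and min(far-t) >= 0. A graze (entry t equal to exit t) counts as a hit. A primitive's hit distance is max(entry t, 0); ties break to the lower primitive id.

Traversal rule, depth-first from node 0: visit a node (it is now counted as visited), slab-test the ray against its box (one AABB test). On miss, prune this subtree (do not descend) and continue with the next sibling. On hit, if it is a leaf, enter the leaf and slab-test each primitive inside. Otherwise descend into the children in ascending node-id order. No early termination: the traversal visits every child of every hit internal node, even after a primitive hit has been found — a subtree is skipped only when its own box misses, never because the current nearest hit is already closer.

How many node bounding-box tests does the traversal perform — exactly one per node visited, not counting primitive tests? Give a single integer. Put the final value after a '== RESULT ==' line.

Traverse from the root:
N0 x:[-1,30] y:[23,100/3] z:[10,59/2] -> hit [23,59/2], descend [2, 9, 10, 15]
  N2 x:[0,22] y:[23,80/3] z:[41/2,59/2] -> miss, prune
  N9 x:[15,30] y:[88/3,100/3] z:[10,20] -> miss, prune
  N10 x:[-1,29] y:[26,100/3] z:[41/2,29] -> hit [26,29], descend [8, 12, 14]
    N8 x:[25,29] y:[33,100/3] z:[57/2,29] -> miss, prune
    N12 x:[-1,0] y:[26,27] z:[41/2,43/2] -> miss, prune
    N14 x:[28,29] y:[28,29] z:[28,29] -> hit [28,29] leaf, test {P4@t=28}
  N15 x:[6,26] y:[74/3,89/3] z:[10,29/2] -> miss, prune

Visited [0, 2, 9, 10, 8, 12, 14, 15]. Tests: 8 box, 1 leaf. Nearest: P4.

== RESULT ==
8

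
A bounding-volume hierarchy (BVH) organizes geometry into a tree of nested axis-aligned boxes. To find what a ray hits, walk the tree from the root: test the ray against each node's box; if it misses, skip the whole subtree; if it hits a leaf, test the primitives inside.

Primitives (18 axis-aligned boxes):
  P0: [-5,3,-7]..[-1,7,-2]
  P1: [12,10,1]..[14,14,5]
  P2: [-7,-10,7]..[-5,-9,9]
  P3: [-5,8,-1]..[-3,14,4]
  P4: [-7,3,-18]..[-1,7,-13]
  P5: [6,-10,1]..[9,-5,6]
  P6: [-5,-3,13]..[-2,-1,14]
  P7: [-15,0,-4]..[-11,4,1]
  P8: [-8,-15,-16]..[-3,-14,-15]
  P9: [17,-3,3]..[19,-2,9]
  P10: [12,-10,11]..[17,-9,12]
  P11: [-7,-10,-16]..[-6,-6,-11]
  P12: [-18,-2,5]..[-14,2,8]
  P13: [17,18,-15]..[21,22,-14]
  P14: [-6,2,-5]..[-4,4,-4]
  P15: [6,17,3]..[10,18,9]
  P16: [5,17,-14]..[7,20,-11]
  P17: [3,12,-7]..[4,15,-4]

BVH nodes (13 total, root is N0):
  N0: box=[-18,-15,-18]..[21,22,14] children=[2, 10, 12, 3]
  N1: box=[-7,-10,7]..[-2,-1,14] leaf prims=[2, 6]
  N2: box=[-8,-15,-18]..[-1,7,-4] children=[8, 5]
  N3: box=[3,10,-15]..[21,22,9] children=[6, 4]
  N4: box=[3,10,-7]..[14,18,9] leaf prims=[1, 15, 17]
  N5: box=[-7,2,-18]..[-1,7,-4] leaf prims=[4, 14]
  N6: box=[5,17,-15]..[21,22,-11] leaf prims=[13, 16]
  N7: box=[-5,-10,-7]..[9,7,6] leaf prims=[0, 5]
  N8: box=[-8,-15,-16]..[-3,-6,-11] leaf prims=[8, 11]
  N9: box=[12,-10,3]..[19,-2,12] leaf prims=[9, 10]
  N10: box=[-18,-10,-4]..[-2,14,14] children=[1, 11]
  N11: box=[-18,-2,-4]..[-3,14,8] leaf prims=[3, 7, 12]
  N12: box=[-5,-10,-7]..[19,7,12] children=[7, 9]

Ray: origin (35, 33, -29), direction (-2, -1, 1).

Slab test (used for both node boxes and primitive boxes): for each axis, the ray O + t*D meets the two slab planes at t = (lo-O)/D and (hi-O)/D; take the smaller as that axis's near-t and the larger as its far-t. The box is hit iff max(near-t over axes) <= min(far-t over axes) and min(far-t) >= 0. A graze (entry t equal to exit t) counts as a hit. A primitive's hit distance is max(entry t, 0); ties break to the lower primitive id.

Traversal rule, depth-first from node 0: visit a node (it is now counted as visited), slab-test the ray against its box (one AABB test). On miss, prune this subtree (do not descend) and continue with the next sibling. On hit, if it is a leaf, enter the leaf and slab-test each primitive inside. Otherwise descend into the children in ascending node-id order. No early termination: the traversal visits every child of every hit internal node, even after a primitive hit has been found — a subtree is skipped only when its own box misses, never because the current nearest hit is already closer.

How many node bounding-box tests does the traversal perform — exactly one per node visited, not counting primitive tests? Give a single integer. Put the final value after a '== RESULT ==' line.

Trace the traversal:
N0 x:[7,53/2] y:[11,48] z:[11,43] -> hit [11,53/2], descend [2, 3, 10, 12]
  N2 x:[18,43/2] y:[26,48] z:[11,25] -> miss, prune
  N3 x:[7,16] y:[11,23] z:[14,38] -> hit [14,16], descend [4, 6]
    N4 x:[21/2,16] y:[15,23] z:[22,38] -> miss, prune
    N6 x:[7,15] y:[11,16] z:[14,18] -> hit [14,15] leaf, test {P13(miss), P16@t=15}
  N10 x:[37/2,53/2] y:[19,43] z:[25,43] -> hit [25,53/2], descend [1, 11]
    N1 x:[37/2,21] y:[34,43] z:[36,43] -> miss, prune
    N11 x:[19,53/2] y:[19,35] z:[25,37] -> hit [25,53/2] leaf, test {P3(miss), P7(miss), P12(miss)}
  N12 x:[8,20] y:[26,43] z:[22,41] -> miss, prune

9 AABB tests over nodes [0, 2, 3, 4, 6, 10, 1, 11, 12]; 2 leaves entered; closest P16.

== RESULT ==
9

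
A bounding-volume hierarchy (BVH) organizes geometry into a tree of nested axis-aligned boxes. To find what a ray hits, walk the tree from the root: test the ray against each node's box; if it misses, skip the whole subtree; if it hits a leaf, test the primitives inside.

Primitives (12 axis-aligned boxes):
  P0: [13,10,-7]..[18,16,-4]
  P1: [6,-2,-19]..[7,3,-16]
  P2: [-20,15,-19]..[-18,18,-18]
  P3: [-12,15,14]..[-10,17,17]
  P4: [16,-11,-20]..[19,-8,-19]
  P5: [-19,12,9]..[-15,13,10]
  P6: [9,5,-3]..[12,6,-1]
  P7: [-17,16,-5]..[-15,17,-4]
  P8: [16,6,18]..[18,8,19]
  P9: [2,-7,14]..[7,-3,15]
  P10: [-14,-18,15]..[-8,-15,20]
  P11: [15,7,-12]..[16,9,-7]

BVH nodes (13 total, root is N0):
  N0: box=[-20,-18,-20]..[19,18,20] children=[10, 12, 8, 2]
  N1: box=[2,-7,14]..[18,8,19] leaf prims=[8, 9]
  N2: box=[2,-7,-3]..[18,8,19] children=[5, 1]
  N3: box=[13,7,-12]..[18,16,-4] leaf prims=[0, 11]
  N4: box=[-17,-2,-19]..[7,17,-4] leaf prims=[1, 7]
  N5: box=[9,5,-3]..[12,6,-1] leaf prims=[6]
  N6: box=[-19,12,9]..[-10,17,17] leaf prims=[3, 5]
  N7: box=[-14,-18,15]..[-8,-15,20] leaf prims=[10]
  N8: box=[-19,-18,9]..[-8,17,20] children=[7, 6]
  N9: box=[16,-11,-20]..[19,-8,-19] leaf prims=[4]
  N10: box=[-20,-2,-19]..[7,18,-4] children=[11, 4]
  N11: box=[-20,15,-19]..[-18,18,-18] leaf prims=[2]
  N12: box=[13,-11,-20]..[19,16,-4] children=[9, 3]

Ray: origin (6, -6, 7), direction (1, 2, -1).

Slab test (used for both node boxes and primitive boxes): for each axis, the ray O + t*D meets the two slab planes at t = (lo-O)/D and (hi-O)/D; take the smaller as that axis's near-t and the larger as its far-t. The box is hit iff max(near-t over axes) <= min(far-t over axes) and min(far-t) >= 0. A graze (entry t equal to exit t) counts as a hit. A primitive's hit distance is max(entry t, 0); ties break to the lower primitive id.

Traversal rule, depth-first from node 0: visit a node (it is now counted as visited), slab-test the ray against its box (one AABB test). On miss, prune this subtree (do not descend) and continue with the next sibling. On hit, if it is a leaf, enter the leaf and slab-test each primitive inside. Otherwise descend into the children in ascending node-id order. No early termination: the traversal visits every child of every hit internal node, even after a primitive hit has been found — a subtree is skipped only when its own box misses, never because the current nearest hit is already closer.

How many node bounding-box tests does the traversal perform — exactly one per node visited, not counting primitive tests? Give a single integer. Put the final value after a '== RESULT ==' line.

Traverse from the root:
N0 x:[-26,13] y:[-6,12] z:[-13,27] -> hit [-6,12], descend [2, 8, 10, 12]
  N2 x:[-4,12] y:[-1/2,7] z:[-12,10] -> hit [-1/2,7], descend [1, 5]
    N1 x:[-4,12] y:[-1/2,7] z:[-12,-7] -> miss, prune
    N5 x:[3,6] y:[11/2,6] z:[8,10] -> miss, prune
  N8 x:[-25,-14] y:[-6,23/2] z:[-13,-2] -> miss, prune
  N10 x:[-26,1] y:[2,12] z:[11,26] -> miss, prune
  N12 x:[7,13] y:[-5/2,11] z:[11,27] -> hit [11,11], descend [3, 9]
    N3 x:[7,12] y:[13/2,11] z:[11,19] -> hit [11,11] leaf, test {P0@t=11, P11(miss)}
    N9 x:[10,13] y:[-5/2,-1] z:[26,27] -> miss, prune

order=[0, 2, 1, 5, 8, 10, 12, 3, 9]  |boxes|=9  |leaves|=1  hit=P0

== RESULT ==
9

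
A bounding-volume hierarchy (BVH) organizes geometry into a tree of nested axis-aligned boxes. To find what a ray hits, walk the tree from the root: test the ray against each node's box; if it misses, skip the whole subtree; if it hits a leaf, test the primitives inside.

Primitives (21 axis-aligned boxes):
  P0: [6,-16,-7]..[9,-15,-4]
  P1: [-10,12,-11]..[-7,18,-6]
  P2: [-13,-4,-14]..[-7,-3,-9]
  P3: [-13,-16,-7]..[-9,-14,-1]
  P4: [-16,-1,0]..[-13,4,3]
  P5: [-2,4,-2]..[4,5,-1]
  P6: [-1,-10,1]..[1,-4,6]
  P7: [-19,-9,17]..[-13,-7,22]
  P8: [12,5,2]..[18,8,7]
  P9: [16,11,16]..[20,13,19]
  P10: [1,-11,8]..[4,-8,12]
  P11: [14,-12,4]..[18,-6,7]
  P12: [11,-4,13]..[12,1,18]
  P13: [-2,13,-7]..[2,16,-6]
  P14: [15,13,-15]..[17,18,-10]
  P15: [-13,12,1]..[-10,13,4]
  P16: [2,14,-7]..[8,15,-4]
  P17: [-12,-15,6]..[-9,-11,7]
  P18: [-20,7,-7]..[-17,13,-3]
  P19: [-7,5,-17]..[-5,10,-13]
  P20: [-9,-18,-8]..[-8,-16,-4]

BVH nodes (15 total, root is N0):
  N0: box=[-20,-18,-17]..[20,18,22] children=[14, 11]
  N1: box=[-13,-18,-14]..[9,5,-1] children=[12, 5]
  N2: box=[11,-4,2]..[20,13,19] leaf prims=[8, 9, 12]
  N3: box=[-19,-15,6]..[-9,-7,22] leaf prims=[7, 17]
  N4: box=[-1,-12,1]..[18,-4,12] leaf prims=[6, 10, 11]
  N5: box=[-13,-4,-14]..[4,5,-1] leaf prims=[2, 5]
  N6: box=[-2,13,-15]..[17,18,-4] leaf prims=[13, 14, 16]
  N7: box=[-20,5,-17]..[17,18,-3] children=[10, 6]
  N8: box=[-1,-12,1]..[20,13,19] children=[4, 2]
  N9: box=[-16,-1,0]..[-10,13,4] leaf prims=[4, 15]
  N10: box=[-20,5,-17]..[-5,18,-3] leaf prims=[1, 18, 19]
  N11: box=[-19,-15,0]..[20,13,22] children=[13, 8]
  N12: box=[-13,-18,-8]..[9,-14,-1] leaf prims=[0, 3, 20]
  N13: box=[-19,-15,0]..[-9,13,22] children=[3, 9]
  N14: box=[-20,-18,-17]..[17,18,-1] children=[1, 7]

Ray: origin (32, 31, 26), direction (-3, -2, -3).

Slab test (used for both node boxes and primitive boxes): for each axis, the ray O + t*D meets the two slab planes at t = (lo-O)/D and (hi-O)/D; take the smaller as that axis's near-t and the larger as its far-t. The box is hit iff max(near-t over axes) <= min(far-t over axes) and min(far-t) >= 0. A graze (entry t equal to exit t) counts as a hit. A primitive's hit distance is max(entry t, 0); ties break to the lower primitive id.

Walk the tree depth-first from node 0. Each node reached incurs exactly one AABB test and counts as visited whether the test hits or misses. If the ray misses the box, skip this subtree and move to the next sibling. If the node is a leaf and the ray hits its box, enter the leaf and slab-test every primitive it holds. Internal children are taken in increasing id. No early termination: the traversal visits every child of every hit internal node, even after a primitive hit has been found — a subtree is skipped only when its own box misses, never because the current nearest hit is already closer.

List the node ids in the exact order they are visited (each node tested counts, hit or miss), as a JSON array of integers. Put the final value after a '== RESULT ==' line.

Trace the traversal:
N0 x:[4,52/3] y:[13/2,49/2] z:[4/3,43/3] -> hit [13/2,43/3], descend [11, 14]
  N11 x:[4,17] y:[9,23] z:[4/3,26/3] -> miss, prune
  N14 x:[5,52/3] y:[13/2,49/2] z:[9,43/3] -> hit [9,43/3], descend [1, 7]
    N1 x:[23/3,15] y:[13,49/2] z:[9,40/3] -> hit [13,40/3], descend [5, 12]
      N5 x:[28/3,15] y:[13,35/2] z:[9,40/3] -> hit [13,40/3] leaf, test {P2(miss), P5(miss)}
      N12 x:[23/3,15] y:[45/2,49/2] z:[9,34/3] -> miss, prune
    N7 x:[5,52/3] y:[13/2,13] z:[29/3,43/3] -> hit [29/3,13], descend [6, 10]
      N6 x:[5,34/3] y:[13/2,9] z:[10,41/3] -> miss, prune
      N10 x:[37/3,52/3] y:[13/2,13] z:[29/3,43/3] -> hit [37/3,13] leaf, test {P1(miss), P18(miss), P19@t=13}

Summary -> nodes [0, 11, 14, 1, 5, 12, 7, 6, 10]; box-tests=9; leaf-entries=2; first=P19

== RESULT ==
[0, 11, 14, 1, 5, 12, 7, 6, 10]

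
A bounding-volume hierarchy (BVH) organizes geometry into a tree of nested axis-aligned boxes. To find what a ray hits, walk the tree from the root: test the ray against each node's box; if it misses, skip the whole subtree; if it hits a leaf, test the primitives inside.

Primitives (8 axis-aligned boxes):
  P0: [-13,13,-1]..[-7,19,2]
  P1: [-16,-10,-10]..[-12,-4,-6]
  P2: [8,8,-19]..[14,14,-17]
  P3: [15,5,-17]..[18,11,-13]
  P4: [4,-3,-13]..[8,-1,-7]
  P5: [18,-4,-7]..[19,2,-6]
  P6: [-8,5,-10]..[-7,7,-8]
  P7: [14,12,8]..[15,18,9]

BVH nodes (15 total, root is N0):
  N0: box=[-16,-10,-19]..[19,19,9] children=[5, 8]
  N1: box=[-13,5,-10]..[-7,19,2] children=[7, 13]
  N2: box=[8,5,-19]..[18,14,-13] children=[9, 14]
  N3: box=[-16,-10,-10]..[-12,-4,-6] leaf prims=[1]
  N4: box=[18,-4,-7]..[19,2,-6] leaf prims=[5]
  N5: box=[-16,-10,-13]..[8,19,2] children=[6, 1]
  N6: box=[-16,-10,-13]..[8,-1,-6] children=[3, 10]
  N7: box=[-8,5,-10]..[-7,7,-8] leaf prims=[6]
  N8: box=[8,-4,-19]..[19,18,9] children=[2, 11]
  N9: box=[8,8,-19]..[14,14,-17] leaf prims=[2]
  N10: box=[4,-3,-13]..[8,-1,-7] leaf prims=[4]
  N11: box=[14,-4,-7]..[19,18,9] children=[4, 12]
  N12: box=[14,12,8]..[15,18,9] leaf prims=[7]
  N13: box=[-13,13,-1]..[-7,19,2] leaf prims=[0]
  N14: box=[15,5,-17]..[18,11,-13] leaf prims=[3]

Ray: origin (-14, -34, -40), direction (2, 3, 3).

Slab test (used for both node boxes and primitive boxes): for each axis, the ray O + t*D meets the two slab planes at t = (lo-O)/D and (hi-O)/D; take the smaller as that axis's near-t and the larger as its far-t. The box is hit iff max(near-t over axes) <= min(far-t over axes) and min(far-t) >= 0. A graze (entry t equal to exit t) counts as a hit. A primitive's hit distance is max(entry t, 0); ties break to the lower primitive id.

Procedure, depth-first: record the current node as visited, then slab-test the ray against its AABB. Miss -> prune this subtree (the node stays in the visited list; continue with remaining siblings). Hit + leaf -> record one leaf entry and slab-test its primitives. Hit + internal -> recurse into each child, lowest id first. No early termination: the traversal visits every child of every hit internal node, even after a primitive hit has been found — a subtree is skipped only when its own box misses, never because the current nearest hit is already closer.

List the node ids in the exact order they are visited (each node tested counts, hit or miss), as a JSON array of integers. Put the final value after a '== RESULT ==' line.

Traverse from the root:
N0 x:[-1,33/2] y:[8,53/3] z:[7,49/3] -> hit [8,49/3], descend [5, 8]
  N5 x:[-1,11] y:[8,53/3] z:[9,14] -> hit [9,11], descend [1, 6]
    N1 x:[1/2,7/2] y:[13,53/3] z:[10,14] -> miss, prune
    N6 x:[-1,11] y:[8,11] z:[9,34/3] -> hit [9,11], descend [3, 10]
      N3 x:[-1,1] y:[8,10] z:[10,34/3] -> miss, prune
      N10 x:[9,11] y:[31/3,11] z:[9,11] -> hit [31/3,11] leaf, test {P4@t=31/3}
  N8 x:[11,33/2] y:[10,52/3] z:[7,49/3] -> hit [11,49/3], descend [2, 11]
    N2 x:[11,16] y:[13,16] z:[7,9] -> miss, prune
    N11 x:[14,33/2] y:[10,52/3] z:[11,49/3] -> hit [14,49/3], descend [4, 12]
      N4 x:[16,33/2] y:[10,12] z:[11,34/3] -> miss, prune
      N12 x:[14,29/2] y:[46/3,52/3] z:[16,49/3] -> miss, prune

Summary -> nodes [0, 5, 1, 6, 3, 10, 8, 2, 11, 4, 12]; box-tests=11; leaf-entries=1; first=P4

== RESULT ==
[0, 5, 1, 6, 3, 10, 8, 2, 11, 4, 12]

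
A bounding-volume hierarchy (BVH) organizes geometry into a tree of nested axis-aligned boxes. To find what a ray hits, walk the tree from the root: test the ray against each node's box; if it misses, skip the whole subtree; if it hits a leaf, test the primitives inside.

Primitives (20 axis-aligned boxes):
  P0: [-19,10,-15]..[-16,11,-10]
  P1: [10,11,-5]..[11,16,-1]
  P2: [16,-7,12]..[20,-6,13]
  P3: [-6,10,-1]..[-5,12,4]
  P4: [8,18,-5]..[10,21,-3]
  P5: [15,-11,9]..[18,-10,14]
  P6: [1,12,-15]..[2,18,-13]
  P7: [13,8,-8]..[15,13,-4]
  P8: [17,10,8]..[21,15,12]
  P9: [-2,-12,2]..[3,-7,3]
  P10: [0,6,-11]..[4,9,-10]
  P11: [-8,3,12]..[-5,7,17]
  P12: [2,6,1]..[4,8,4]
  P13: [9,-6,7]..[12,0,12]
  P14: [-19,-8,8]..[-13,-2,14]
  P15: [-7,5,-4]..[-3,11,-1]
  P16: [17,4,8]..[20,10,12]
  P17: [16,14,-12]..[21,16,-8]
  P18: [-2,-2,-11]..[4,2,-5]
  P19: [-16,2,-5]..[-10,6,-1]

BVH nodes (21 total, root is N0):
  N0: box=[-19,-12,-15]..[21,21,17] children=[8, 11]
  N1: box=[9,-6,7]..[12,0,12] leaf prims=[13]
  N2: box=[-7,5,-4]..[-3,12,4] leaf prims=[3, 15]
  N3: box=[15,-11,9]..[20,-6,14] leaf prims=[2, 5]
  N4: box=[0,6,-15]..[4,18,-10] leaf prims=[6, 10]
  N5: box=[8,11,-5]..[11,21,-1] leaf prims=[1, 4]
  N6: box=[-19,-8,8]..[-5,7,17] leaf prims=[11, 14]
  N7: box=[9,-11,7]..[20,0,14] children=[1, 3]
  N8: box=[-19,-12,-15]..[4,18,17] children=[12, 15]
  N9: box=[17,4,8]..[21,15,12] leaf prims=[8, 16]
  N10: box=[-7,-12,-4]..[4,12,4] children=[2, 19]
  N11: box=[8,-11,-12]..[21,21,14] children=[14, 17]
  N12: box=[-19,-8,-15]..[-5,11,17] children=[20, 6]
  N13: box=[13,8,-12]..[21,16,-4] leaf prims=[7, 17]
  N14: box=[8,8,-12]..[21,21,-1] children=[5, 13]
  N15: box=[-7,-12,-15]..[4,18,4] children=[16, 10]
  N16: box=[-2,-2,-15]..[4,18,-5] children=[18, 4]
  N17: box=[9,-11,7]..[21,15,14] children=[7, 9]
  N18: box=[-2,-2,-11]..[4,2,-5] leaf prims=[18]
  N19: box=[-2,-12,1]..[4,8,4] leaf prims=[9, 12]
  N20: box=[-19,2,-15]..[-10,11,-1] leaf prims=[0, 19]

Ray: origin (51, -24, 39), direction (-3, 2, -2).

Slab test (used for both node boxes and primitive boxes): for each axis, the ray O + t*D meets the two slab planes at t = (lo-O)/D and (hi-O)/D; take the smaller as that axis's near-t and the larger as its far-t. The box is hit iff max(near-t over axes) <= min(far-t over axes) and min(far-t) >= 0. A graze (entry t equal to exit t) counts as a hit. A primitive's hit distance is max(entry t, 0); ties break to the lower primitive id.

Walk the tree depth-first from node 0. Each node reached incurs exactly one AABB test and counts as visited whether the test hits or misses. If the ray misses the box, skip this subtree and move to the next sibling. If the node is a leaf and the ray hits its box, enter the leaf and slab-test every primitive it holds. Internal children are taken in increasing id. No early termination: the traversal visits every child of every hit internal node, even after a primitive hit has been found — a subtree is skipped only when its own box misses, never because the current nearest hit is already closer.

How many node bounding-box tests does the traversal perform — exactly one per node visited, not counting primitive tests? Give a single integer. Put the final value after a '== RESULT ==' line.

Traverse from the root:
N0 x:[10,70/3] y:[6,45/2] z:[11,27] -> hit [11,45/2], descend [8, 11]
  N8 x:[47/3,70/3] y:[6,21] z:[11,27] -> hit [47/3,21], descend [12, 15]
    N12 x:[56/3,70/3] y:[8,35/2] z:[11,27] -> miss, prune
    N15 x:[47/3,58/3] y:[6,21] z:[35/2,27] -> hit [35/2,58/3], descend [10, 16]
      N10 x:[47/3,58/3] y:[6,18] z:[35/2,43/2] -> hit [35/2,18], descend [2, 19]
        N2 x:[18,58/3] y:[29/2,18] z:[35/2,43/2] -> hit [18,18] leaf, test {P3(miss), P15(miss)}
        N19 x:[47/3,53/3] y:[6,16] z:[35/2,19] -> miss, prune
      N16 x:[47/3,53/3] y:[11,21] z:[22,27] -> miss, prune
  N11 x:[10,43/3] y:[13/2,45/2] z:[25/2,51/2] -> hit [25/2,43/3], descend [14, 17]
    N14 x:[10,43/3] y:[16,45/2] z:[20,51/2] -> miss, prune
    N17 x:[10,14] y:[13/2,39/2] z:[25/2,16] -> hit [25/2,14], descend [7, 9]
      N7 x:[31/3,14] y:[13/2,12] z:[25/2,16] -> miss, prune
      N9 x:[10,34/3] y:[14,39/2] z:[27/2,31/2] -> miss, prune

13 AABB tests over nodes [0, 8, 12, 15, 10, 2, 19, 16, 11, 14, 17, 7, 9]; 1 leaf entered; closest miss.

== RESULT ==
13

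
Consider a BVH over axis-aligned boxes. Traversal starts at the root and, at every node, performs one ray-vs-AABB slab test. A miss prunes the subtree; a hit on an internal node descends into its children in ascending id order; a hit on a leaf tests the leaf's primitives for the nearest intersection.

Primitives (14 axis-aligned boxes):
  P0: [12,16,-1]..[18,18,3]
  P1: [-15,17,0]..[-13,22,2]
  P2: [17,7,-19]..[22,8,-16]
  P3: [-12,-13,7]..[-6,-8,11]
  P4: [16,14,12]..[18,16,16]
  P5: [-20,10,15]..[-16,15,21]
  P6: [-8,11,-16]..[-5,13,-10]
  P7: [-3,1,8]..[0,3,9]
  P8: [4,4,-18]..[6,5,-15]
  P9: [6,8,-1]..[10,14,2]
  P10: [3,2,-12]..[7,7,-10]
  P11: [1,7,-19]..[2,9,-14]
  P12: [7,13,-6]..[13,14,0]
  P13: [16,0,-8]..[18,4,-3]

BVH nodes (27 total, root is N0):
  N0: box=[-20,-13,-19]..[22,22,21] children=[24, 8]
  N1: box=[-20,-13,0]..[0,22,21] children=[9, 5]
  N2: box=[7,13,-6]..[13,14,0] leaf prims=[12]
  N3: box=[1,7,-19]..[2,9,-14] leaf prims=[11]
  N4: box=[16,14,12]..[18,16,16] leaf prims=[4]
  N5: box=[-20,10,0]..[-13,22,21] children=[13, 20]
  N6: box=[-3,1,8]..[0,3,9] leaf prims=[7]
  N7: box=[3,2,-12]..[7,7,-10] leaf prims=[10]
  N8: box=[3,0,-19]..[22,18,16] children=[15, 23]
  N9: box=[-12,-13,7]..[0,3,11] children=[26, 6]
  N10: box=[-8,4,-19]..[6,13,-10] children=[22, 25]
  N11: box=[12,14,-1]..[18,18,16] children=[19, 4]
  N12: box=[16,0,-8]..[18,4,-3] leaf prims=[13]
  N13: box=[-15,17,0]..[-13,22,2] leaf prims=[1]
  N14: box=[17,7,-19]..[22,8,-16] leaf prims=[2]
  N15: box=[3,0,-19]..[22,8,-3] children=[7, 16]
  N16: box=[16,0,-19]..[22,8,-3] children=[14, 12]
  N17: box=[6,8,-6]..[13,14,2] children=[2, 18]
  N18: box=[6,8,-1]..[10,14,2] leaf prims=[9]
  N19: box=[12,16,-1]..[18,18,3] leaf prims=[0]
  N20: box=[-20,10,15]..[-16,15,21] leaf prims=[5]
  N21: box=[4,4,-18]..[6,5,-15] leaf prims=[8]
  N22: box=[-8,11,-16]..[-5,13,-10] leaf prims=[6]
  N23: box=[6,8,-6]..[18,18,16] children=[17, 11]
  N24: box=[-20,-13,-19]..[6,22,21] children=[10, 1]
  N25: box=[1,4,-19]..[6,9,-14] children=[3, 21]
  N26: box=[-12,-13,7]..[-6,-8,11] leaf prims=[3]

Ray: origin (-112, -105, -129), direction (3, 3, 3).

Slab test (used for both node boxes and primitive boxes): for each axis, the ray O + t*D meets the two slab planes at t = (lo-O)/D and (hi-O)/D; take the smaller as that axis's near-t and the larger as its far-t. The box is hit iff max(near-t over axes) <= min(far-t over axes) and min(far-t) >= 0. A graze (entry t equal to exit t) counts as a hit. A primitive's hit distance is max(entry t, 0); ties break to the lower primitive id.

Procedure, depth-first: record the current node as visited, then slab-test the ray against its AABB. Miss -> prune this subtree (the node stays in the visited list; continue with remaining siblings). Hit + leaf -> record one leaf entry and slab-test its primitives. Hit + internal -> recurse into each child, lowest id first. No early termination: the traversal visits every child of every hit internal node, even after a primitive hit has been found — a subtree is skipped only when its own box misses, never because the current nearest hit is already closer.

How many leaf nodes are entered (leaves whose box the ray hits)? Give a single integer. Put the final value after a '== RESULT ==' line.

Trace the traversal:
N0 x:[92/3,134/3] y:[92/3,127/3] z:[110/3,50] -> hit [110/3,127/3], descend [8, 24]
  N8 x:[115/3,134/3] y:[35,41] z:[110/3,145/3] -> hit [115/3,41], descend [15, 23]
    N15 x:[115/3,134/3] y:[35,113/3] z:[110/3,42] -> miss, prune
    N23 x:[118/3,130/3] y:[113/3,41] z:[41,145/3] -> hit [41,41], descend [11, 17]
      N11 x:[124/3,130/3] y:[119/3,41] z:[128/3,145/3] -> miss, prune
      N17 x:[118/3,125/3] y:[113/3,119/3] z:[41,131/3] -> miss, prune
  N24 x:[92/3,118/3] y:[92/3,127/3] z:[110/3,50] -> hit [110/3,118/3], descend [1, 10]
    N1 x:[92/3,112/3] y:[92/3,127/3] z:[43,50] -> miss, prune
    N10 x:[104/3,118/3] y:[109/3,118/3] z:[110/3,119/3] -> hit [110/3,118/3], descend [22, 25]
      N22 x:[104/3,107/3] y:[116/3,118/3] z:[113/3,119/3] -> miss, prune
      N25 x:[113/3,118/3] y:[109/3,38] z:[110/3,115/3] -> hit [113/3,38], descend [3, 21]
        N3 x:[113/3,38] y:[112/3,38] z:[110/3,115/3] -> hit [113/3,38] leaf, test {P11@t=113/3}
        N21 x:[116/3,118/3] y:[109/3,110/3] z:[37,38] -> miss, prune

Summary -> nodes [0, 8, 15, 23, 11, 17, 24, 1, 10, 22, 25, 3, 21]; box-tests=13; leaf-entries=1; first=P11

== RESULT ==
1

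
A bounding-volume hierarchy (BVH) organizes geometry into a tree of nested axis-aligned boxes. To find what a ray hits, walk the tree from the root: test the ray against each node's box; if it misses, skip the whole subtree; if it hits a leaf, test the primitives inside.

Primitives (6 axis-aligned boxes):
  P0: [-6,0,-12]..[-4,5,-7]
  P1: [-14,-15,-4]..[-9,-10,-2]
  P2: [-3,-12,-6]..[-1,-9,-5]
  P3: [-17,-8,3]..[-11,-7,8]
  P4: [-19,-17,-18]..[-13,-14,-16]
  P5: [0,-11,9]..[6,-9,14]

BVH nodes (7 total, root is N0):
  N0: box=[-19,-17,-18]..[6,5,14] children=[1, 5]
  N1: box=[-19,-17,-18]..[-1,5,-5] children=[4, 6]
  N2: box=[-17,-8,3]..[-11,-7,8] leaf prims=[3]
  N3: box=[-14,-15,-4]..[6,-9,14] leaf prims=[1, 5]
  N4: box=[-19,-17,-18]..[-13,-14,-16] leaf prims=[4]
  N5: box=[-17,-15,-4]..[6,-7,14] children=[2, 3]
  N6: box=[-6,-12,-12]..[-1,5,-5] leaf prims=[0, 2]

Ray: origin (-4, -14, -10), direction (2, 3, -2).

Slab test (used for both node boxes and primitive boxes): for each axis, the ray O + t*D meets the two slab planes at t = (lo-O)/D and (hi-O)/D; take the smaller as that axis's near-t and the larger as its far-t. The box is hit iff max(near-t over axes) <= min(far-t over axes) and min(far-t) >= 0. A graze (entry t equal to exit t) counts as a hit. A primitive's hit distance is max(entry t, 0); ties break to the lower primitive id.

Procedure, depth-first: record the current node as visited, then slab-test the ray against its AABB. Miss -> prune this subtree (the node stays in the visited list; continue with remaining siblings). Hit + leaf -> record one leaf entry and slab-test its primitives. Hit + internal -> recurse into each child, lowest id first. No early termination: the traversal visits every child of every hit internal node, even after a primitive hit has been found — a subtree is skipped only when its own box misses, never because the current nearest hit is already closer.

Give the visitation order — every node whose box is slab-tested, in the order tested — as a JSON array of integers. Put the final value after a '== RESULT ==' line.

Walk:
N0 x:[-15/2,5] y:[-1,19/3] z:[-12,4] -> hit [-1,4], descend [1, 5]
  N1 x:[-15/2,3/2] y:[-1,19/3] z:[-5/2,4] -> hit [-1,3/2], descend [4, 6]
    N4 x:[-15/2,-9/2] y:[-1,0] z:[3,4] -> miss, prune
    N6 x:[-1,3/2] y:[2/3,19/3] z:[-5/2,1] -> hit [2/3,1] leaf, test {P0(miss), P2(miss)}
  N5 x:[-13/2,5] y:[-1/3,7/3] z:[-12,-3] -> miss, prune

5 AABB tests over nodes [0, 1, 4, 6, 5]; 1 leaf entered; closest miss.

== RESULT ==
[0, 1, 4, 6, 5]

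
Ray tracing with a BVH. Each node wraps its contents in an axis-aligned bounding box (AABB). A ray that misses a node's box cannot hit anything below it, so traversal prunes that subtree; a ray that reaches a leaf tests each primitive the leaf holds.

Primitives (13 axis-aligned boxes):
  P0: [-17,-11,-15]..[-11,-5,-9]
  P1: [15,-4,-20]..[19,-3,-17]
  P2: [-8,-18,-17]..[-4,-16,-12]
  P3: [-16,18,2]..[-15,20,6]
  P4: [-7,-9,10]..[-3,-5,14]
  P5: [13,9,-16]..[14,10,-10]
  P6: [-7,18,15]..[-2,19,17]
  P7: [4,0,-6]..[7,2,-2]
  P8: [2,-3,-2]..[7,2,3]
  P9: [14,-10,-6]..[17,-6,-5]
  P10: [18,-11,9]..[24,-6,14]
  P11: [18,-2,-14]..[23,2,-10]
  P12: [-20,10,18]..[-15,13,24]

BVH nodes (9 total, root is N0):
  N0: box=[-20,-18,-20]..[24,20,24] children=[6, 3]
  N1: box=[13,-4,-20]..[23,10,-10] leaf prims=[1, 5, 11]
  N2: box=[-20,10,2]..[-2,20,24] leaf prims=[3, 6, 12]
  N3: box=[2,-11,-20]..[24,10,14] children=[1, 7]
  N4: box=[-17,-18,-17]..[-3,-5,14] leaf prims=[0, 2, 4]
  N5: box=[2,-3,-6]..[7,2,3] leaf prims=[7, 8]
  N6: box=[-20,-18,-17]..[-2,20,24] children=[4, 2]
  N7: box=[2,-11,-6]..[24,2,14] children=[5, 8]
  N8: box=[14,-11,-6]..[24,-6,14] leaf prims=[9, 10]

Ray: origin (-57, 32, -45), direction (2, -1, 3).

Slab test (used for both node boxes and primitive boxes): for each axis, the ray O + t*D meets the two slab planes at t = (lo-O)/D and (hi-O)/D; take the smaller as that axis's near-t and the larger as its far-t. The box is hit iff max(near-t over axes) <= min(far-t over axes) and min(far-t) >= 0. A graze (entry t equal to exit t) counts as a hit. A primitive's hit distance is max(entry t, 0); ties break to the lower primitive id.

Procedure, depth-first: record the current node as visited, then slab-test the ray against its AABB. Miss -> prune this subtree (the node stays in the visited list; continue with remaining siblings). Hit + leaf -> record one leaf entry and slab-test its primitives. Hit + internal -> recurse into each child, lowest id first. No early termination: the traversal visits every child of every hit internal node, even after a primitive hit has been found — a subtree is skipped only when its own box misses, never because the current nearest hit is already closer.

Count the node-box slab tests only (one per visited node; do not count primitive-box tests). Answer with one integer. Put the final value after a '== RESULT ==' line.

Trace the traversal:
N0 x:[37/2,81/2] y:[12,50] z:[25/3,23] -> hit [37/2,23], descend [3, 6]
  N3 x:[59/2,81/2] y:[22,43] z:[25/3,59/3] -> miss, prune
  N6 x:[37/2,55/2] y:[12,50] z:[28/3,23] -> hit [37/2,23], descend [2, 4]
    N2 x:[37/2,55/2] y:[12,22] z:[47/3,23] -> hit [37/2,22] leaf, test {P3(miss), P6(miss), P12@t=21}
    N4 x:[20,27] y:[37,50] z:[28/3,59/3] -> miss, prune

Summary -> nodes [0, 3, 6, 2, 4]; box-tests=5; leaf-entries=1; first=P12

== RESULT ==
5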